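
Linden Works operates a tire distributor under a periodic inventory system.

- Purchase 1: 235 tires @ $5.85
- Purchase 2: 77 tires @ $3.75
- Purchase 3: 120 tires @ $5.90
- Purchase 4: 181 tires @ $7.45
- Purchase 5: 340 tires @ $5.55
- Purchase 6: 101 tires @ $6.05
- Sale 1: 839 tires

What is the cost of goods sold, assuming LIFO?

COGS = $4,960.25

Sale 1 (839) [LIFO — newest first]: 101 @ $6.05 + 340 @ $5.55 + 181 @ $7.45 + 120 @ $5.90 + 77 @ $3.75 + 20 @ $5.85 = $4,960.25
Ending inventory: 215 @ $5.85 = $1,257.75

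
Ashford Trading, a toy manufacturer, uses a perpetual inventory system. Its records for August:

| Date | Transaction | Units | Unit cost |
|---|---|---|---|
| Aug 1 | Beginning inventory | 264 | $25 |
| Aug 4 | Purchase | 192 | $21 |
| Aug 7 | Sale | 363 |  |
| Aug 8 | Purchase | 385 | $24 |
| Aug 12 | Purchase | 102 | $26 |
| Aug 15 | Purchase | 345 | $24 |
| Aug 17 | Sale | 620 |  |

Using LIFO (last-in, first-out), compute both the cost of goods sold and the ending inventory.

Aug 7, 363 sold [LIFO — newest first]: 192 @ $21 + 171 @ $25 = $8,307
Aug 17, 620 sold [LIFO — newest first]: 345 @ $24 + 102 @ $26 + 173 @ $24 = $15,084
Total COGS = $8,307 + $15,084 = $23,391
Ending inventory: 93 @ $25 + 212 @ $24 = $7,413
Check: goods available $30,804 = COGS $23,391 + ending $7,413

COGS = $23,391; ending inventory = $7,413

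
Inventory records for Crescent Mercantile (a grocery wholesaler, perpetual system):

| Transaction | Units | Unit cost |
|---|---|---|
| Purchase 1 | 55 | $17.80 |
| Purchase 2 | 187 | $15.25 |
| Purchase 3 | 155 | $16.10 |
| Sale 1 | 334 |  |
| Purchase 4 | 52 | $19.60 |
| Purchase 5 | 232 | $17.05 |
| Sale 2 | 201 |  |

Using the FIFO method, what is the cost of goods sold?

Sale 1 (334) [FIFO — oldest first]: 55 @ $17.80 + 187 @ $15.25 + 92 @ $16.10 = $5,311.95
Sale 2 (201) [FIFO — oldest first]: 63 @ $16.10 + 52 @ $19.60 + 86 @ $17.05 = $3,499.80
Total COGS = $5,311.95 + $3,499.80 = $8,811.75
Ending inventory: 146 @ $17.05 = $2,489.30

COGS = $8,811.75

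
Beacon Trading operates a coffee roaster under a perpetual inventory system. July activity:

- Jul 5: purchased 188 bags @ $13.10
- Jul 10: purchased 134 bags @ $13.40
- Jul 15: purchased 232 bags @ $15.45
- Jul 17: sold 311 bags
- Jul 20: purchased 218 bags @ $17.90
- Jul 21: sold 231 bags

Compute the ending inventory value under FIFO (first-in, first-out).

Ending inventory = $4,087.60

Jul 17, 311 sold [FIFO — oldest first]: 188 @ $13.10 + 123 @ $13.40 = $4,111.00
Jul 21, 231 sold [FIFO — oldest first]: 11 @ $13.40 + 220 @ $15.45 = $3,546.40
Total COGS = $4,111.00 + $3,546.40 = $7,657.40
Ending inventory: 12 @ $15.45 + 218 @ $17.90 = $4,087.60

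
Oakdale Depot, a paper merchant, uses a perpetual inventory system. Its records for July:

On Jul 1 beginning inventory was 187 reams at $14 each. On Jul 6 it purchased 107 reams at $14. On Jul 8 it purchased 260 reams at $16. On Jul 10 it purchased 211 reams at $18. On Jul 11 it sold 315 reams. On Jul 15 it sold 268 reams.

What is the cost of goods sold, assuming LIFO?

Jul 11, 315 sold [LIFO — newest first]: 211 @ $18 + 104 @ $16 = $5,462
Jul 15, 268 sold [LIFO — newest first]: 156 @ $16 + 107 @ $14 + 5 @ $14 = $4,064
Total COGS = $5,462 + $4,064 = $9,526
Ending inventory: 182 @ $14 = $2,548
Check: goods available $12,074 = COGS $9,526 + ending $2,548

COGS = $9,526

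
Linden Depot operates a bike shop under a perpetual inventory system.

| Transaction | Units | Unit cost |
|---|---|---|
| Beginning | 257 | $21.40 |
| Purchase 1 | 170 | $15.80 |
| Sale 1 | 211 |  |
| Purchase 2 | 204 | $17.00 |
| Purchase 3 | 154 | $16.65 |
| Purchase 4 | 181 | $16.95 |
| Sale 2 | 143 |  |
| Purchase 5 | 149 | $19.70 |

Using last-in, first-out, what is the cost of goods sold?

COGS = $5,987.25

Sale 1 (211) [LIFO — newest first]: 170 @ $15.80 + 41 @ $21.40 = $3,563.40
Sale 2 (143) [LIFO — newest first]: 143 @ $16.95 = $2,423.85
Total COGS = $3,563.40 + $2,423.85 = $5,987.25
Ending inventory: 216 @ $21.40 + 204 @ $17.00 + 154 @ $16.65 + 38 @ $16.95 + 149 @ $19.70 = $14,233.90
Check: goods available $20,221.15 = COGS $5,987.25 + ending $14,233.90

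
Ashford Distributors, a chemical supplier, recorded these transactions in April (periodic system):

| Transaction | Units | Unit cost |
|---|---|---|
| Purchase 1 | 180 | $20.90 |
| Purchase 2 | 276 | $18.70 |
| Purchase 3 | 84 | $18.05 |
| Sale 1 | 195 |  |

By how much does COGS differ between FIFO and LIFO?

FIFO COGS: 180 @ $20.90 + 15 @ $18.70 = $4,042.50
LIFO COGS: 84 @ $18.05 + 111 @ $18.70 = $3,591.90
Difference = |$4,042.50 − $3,591.90| = $450.60

$450.60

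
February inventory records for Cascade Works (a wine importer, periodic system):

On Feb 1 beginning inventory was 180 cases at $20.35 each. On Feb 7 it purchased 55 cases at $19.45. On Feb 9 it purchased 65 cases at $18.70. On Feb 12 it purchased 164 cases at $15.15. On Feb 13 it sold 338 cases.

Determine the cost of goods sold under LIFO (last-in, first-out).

Feb 13, 338 sold [LIFO — newest first]: 164 @ $15.15 + 65 @ $18.70 + 55 @ $19.45 + 54 @ $20.35 = $5,868.75
Ending inventory: 126 @ $20.35 = $2,564.10
Check: goods available $8,432.85 = COGS $5,868.75 + ending $2,564.10

COGS = $5,868.75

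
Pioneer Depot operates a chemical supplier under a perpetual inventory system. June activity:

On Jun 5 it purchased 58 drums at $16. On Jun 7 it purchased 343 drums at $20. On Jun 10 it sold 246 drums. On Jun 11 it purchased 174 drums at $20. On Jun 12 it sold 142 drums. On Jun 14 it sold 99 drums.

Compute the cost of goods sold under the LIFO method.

Jun 10, 246 sold [LIFO — newest first]: 246 @ $20 = $4,920
Jun 12, 142 sold [LIFO — newest first]: 142 @ $20 = $2,840
Jun 14, 99 sold [LIFO — newest first]: 32 @ $20 + 67 @ $20 = $1,980
Total COGS = $4,920 + $2,840 + $1,980 = $9,740
Ending inventory: 58 @ $16 + 30 @ $20 = $1,528

COGS = $9,740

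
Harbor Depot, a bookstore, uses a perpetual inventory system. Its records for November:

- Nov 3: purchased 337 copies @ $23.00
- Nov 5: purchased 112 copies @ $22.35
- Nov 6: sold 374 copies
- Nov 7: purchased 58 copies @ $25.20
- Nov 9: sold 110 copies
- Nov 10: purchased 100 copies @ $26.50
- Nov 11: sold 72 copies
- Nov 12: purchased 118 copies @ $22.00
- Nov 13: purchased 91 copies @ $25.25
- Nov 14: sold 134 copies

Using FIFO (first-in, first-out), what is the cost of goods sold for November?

COGS = $16,191.80

Nov 6, 374 sold [FIFO — oldest first]: 337 @ $23.00 + 37 @ $22.35 = $8,577.95
Nov 9, 110 sold [FIFO — oldest first]: 75 @ $22.35 + 35 @ $25.20 = $2,558.25
Nov 11, 72 sold [FIFO — oldest first]: 23 @ $25.20 + 49 @ $26.50 = $1,878.10
Nov 14, 134 sold [FIFO — oldest first]: 51 @ $26.50 + 83 @ $22.00 = $3,177.50
Total COGS = $8,577.95 + $2,558.25 + $1,878.10 + $3,177.50 = $16,191.80
Ending inventory: 35 @ $22.00 + 91 @ $25.25 = $3,067.75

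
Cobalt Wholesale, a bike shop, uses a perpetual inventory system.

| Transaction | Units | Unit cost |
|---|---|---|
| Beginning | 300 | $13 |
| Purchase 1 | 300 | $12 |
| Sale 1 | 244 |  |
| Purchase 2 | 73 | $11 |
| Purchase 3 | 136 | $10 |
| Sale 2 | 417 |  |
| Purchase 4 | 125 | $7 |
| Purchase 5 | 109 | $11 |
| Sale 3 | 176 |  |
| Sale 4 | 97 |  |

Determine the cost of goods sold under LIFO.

COGS = $10,320

Sale 1 (244) [LIFO — newest first]: 244 @ $12 = $2,928
Sale 2 (417) [LIFO — newest first]: 136 @ $10 + 73 @ $11 + 56 @ $12 + 152 @ $13 = $4,811
Sale 3 (176) [LIFO — newest first]: 109 @ $11 + 67 @ $7 = $1,668
Sale 4 (97) [LIFO — newest first]: 58 @ $7 + 39 @ $13 = $913
Total COGS = $2,928 + $4,811 + $1,668 + $913 = $10,320
Ending inventory: 109 @ $13 = $1,417
Check: goods available $11,737 = COGS $10,320 + ending $1,417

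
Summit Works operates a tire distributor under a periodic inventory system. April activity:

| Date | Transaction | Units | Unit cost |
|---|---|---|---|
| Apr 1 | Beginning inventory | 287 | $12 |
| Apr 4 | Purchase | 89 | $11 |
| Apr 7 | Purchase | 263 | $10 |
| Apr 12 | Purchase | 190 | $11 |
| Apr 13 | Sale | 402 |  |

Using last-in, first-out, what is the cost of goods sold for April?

Apr 13, 402 sold [LIFO — newest first]: 190 @ $11 + 212 @ $10 = $4,210
Ending inventory: 287 @ $12 + 89 @ $11 + 51 @ $10 = $4,933
Check: goods available $9,143 = COGS $4,210 + ending $4,933

COGS = $4,210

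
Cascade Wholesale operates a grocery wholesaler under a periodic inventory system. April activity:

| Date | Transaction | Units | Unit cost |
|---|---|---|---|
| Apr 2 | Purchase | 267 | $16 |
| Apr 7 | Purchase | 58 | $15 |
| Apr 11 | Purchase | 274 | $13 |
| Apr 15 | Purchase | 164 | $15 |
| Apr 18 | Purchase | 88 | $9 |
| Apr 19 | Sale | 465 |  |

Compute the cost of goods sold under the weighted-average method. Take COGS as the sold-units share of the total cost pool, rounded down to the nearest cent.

Apr 19, sell 465: 465/851 × $11,956.00 → $6,532.94
Ending inventory (cost pool remaining) = $5,423.06
Check: goods available $11,956.00 = COGS $6,532.94 + ending $5,423.06

COGS = $6,532.94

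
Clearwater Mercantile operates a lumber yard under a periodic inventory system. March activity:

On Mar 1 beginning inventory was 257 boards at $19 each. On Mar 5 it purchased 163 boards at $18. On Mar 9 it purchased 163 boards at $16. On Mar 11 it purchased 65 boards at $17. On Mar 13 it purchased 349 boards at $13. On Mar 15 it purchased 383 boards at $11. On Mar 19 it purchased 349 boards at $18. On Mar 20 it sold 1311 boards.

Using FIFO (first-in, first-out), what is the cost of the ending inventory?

Mar 20, 1311 sold [FIFO — oldest first]: 257 @ $19 + 163 @ $18 + 163 @ $16 + 65 @ $17 + 349 @ $13 + 314 @ $11 = $19,521
Ending inventory: 69 @ $11 + 349 @ $18 = $7,041

Ending inventory = $7,041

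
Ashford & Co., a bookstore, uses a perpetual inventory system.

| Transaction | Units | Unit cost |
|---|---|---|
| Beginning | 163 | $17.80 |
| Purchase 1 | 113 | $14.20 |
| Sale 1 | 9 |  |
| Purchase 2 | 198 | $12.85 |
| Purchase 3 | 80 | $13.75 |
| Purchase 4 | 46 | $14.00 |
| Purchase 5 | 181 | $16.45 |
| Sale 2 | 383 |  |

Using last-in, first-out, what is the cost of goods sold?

COGS = $5,825.85

Sale 1 (9) [LIFO — newest first]: 9 @ $14.20 = $127.80
Sale 2 (383) [LIFO — newest first]: 181 @ $16.45 + 46 @ $14.00 + 80 @ $13.75 + 76 @ $12.85 = $5,698.05
Total COGS = $127.80 + $5,698.05 = $5,825.85
Ending inventory: 163 @ $17.80 + 104 @ $14.20 + 122 @ $12.85 = $5,945.90
Check: goods available $11,771.75 = COGS $5,825.85 + ending $5,945.90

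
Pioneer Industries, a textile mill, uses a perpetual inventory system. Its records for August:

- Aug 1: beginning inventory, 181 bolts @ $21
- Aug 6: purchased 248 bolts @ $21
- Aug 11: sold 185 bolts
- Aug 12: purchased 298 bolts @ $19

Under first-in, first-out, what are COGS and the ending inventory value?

COGS = $3,885; ending inventory = $10,786

Aug 11, 185 sold [FIFO — oldest first]: 181 @ $21 + 4 @ $21 = $3,885
Ending inventory: 244 @ $21 + 298 @ $19 = $10,786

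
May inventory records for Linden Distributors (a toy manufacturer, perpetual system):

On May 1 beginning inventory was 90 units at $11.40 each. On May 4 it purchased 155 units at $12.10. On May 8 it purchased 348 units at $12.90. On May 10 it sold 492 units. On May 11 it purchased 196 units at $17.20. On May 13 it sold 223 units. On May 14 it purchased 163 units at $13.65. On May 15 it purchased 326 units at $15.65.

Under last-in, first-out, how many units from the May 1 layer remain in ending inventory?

74

May 10, 492 sold [LIFO — newest first]: 348 @ $12.90 + 144 @ $12.10 = $6,231.60
May 13, 223 sold [LIFO — newest first]: 196 @ $17.20 + 11 @ $12.10 + 16 @ $11.40 = $3,686.70
Total COGS = $6,231.60 + $3,686.70 = $9,918.30
Ending inventory: 74 @ $11.40 + 163 @ $13.65 + 326 @ $15.65 = $8,170.45
Check: goods available $18,088.75 = COGS $9,918.30 + ending $8,170.45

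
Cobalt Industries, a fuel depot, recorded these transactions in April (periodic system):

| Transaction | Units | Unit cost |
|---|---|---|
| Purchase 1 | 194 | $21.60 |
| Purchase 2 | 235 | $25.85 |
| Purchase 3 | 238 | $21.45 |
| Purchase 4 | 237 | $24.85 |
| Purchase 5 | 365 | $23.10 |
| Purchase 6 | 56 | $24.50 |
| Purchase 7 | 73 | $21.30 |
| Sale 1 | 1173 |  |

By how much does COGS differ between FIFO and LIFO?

$152.75

FIFO COGS: 194 @ $21.60 + 235 @ $25.85 + 238 @ $21.45 + 237 @ $24.85 + 269 @ $23.10 = $27,473.60
LIFO COGS: 73 @ $21.30 + 56 @ $24.50 + 365 @ $23.10 + 237 @ $24.85 + 238 @ $21.45 + 204 @ $25.85 = $27,626.35
Difference = |$27,473.60 − $27,626.35| = $152.75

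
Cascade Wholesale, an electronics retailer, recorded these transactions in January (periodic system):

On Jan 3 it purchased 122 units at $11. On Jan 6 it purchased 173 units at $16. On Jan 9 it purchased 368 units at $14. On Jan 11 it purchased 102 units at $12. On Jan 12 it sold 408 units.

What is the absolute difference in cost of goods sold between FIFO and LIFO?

FIFO COGS: 122 @ $11 + 173 @ $16 + 113 @ $14 = $5,692
LIFO COGS: 102 @ $12 + 306 @ $14 = $5,508
Difference = |$5,692 − $5,508| = $184

$184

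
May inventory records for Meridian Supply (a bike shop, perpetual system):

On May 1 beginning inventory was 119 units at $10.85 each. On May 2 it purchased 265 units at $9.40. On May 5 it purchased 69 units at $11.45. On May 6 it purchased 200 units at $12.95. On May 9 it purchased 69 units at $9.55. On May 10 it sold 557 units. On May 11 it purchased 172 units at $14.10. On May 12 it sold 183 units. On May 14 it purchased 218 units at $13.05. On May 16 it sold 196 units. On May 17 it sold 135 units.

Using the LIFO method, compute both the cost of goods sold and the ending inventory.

COGS = $12,646.40; ending inventory = $444.85

May 10, 557 sold [LIFO — newest first]: 69 @ $9.55 + 200 @ $12.95 + 69 @ $11.45 + 219 @ $9.40 = $6,097.60
May 12, 183 sold [LIFO — newest first]: 172 @ $14.10 + 11 @ $9.40 = $2,528.60
May 16, 196 sold [LIFO — newest first]: 196 @ $13.05 = $2,557.80
May 17, 135 sold [LIFO — newest first]: 22 @ $13.05 + 35 @ $9.40 + 78 @ $10.85 = $1,462.40
Total COGS = $6,097.60 + $2,528.60 + $2,557.80 + $1,462.40 = $12,646.40
Ending inventory: 41 @ $10.85 = $444.85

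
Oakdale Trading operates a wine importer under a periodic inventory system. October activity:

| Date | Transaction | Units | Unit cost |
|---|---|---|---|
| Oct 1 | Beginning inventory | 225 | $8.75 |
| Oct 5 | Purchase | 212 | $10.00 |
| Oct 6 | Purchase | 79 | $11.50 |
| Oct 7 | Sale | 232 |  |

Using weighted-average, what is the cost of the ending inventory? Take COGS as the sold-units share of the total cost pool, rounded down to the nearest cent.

Oct 7, sell 232: 232/516 × $4,997.25 → $2,246.82
Ending inventory (cost pool remaining) = $2,750.43
Check: goods available $4,997.25 = COGS $2,246.82 + ending $2,750.43

Ending inventory = $2,750.43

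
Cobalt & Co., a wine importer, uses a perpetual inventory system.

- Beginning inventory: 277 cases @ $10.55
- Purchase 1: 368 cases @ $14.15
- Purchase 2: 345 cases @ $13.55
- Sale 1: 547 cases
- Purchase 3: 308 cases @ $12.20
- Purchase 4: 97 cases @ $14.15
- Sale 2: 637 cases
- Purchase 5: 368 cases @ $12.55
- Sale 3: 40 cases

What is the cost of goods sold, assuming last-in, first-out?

COGS = $16,210.40

Sale 1 (547) [LIFO — newest first]: 345 @ $13.55 + 202 @ $14.15 = $7,533.05
Sale 2 (637) [LIFO — newest first]: 97 @ $14.15 + 308 @ $12.20 + 166 @ $14.15 + 66 @ $10.55 = $8,175.35
Sale 3 (40) [LIFO — newest first]: 40 @ $12.55 = $502.00
Total COGS = $7,533.05 + $8,175.35 + $502.00 = $16,210.40
Ending inventory: 211 @ $10.55 + 328 @ $12.55 = $6,342.45
Check: goods available $22,552.85 = COGS $16,210.40 + ending $6,342.45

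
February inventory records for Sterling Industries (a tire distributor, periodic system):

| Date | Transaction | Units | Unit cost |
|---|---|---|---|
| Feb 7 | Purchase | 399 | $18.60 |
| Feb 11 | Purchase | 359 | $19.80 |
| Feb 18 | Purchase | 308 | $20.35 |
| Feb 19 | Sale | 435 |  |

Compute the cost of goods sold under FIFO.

Feb 19, 435 sold [FIFO — oldest first]: 399 @ $18.60 + 36 @ $19.80 = $8,134.20
Ending inventory: 323 @ $19.80 + 308 @ $20.35 = $12,663.20

COGS = $8,134.20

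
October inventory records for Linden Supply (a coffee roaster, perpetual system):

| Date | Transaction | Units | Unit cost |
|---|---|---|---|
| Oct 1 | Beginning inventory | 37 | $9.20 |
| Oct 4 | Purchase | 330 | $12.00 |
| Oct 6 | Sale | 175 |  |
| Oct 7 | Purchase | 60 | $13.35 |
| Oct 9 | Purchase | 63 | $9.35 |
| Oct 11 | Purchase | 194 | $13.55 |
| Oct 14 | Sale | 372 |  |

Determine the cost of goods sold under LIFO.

Oct 6, 175 sold [LIFO — newest first]: 175 @ $12.00 = $2,100.00
Oct 14, 372 sold [LIFO — newest first]: 194 @ $13.55 + 63 @ $9.35 + 60 @ $13.35 + 55 @ $12.00 = $4,678.75
Total COGS = $2,100.00 + $4,678.75 = $6,778.75
Ending inventory: 37 @ $9.20 + 100 @ $12.00 = $1,540.40
Check: goods available $8,319.15 = COGS $6,778.75 + ending $1,540.40

COGS = $6,778.75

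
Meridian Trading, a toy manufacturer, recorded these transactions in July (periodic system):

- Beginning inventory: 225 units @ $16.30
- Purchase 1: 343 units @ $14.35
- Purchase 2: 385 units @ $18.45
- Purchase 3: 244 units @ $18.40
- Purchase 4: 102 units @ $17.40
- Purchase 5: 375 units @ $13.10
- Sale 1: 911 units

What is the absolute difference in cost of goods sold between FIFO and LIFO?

$235.50

FIFO COGS: 225 @ $16.30 + 343 @ $14.35 + 343 @ $18.45 = $14,917.90
LIFO COGS: 375 @ $13.10 + 102 @ $17.40 + 244 @ $18.40 + 190 @ $18.45 = $14,682.40
Difference = |$14,917.90 − $14,682.40| = $235.50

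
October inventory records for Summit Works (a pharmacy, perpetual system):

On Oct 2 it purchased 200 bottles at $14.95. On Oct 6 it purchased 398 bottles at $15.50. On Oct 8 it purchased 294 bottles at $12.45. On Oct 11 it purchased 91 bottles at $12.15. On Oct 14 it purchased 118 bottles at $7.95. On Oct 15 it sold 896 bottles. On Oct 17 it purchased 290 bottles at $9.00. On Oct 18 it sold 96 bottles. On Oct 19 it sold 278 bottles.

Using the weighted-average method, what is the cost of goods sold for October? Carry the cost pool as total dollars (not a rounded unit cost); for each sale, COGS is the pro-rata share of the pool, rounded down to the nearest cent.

COGS = $16,158.56

After Oct 2: 200 on hand, pool $2,990.00 (≈ $14.9500 each)
After Oct 6: 598 on hand, pool $9,159.00 (≈ $15.3161 each)
After Oct 8: 892 on hand, pool $12,819.30 (≈ $14.3714 each)
After Oct 11: 983 on hand, pool $13,924.95 (≈ $14.1658 each)
After Oct 14: 1101 on hand, pool $14,863.05 (≈ $13.4996 each)
Oct 15, sell 896: 896/1101 × $14,863.05 → $12,095.63
After Oct 17: 495 on hand, pool $5,377.42 (≈ $10.8635 each)
Oct 18, sell 96: 96/495 × $5,377.42 → $1,042.89
Oct 19, sell 278: 278/399 × $4,334.53 → $3,020.04
Total COGS = $12,095.63 + $1,042.89 + $3,020.04 = $16,158.56
Ending inventory (cost pool remaining) = $1,314.49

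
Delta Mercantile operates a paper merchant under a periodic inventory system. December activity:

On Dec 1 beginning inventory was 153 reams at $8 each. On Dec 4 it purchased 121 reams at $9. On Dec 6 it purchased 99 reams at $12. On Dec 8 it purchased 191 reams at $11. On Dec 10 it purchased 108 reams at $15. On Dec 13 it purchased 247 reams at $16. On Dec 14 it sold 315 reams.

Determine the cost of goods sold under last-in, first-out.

COGS = $4,972

Dec 14, 315 sold [LIFO — newest first]: 247 @ $16 + 68 @ $15 = $4,972
Ending inventory: 153 @ $8 + 121 @ $9 + 99 @ $12 + 191 @ $11 + 40 @ $15 = $6,202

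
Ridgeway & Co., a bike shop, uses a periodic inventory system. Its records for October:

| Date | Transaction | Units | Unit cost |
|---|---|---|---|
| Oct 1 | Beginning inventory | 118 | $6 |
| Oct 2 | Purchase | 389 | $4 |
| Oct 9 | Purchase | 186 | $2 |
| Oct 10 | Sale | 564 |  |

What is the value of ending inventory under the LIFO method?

Oct 10, 564 sold [LIFO — newest first]: 186 @ $2 + 378 @ $4 = $1,884
Ending inventory: 118 @ $6 + 11 @ $4 = $752
Check: goods available $2,636 = COGS $1,884 + ending $752

Ending inventory = $752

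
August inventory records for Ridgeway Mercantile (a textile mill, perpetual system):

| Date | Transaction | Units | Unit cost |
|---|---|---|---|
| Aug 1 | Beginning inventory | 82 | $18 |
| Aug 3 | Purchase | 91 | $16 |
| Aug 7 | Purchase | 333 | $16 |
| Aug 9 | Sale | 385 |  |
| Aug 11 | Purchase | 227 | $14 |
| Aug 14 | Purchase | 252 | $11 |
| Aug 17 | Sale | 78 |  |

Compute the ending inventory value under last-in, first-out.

Ending inventory = $7,192

Aug 9, 385 sold [LIFO — newest first]: 333 @ $16 + 52 @ $16 = $6,160
Aug 17, 78 sold [LIFO — newest first]: 78 @ $11 = $858
Total COGS = $6,160 + $858 = $7,018
Ending inventory: 82 @ $18 + 39 @ $16 + 227 @ $14 + 174 @ $11 = $7,192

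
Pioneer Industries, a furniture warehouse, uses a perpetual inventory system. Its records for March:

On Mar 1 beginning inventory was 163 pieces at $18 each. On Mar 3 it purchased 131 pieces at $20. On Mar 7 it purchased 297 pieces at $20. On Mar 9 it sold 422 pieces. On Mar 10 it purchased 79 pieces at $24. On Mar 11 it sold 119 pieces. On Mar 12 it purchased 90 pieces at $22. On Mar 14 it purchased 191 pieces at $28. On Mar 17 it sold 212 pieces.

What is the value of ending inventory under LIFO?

Ending inventory = $3,840

Mar 9, 422 sold [LIFO — newest first]: 297 @ $20 + 125 @ $20 = $8,440
Mar 11, 119 sold [LIFO — newest first]: 79 @ $24 + 6 @ $20 + 34 @ $18 = $2,628
Mar 17, 212 sold [LIFO — newest first]: 191 @ $28 + 21 @ $22 = $5,810
Total COGS = $8,440 + $2,628 + $5,810 = $16,878
Ending inventory: 129 @ $18 + 69 @ $22 = $3,840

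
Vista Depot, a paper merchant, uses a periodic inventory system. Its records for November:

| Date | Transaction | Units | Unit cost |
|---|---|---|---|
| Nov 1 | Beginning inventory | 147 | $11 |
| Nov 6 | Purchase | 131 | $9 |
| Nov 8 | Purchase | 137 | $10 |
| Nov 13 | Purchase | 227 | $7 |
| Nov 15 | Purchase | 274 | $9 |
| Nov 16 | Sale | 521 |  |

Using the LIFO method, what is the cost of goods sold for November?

Nov 16, 521 sold [LIFO — newest first]: 274 @ $9 + 227 @ $7 + 20 @ $10 = $4,255
Ending inventory: 147 @ $11 + 131 @ $9 + 117 @ $10 = $3,966

COGS = $4,255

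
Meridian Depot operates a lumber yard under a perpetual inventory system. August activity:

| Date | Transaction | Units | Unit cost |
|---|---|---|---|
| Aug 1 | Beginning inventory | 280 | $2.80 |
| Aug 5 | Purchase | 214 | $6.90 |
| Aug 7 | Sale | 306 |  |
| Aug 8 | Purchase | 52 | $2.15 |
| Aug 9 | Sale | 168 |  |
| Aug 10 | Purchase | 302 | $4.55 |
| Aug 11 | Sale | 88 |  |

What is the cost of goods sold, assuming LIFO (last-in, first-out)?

Aug 7, 306 sold [LIFO — newest first]: 214 @ $6.90 + 92 @ $2.80 = $1,734.20
Aug 9, 168 sold [LIFO — newest first]: 52 @ $2.15 + 116 @ $2.80 = $436.60
Aug 11, 88 sold [LIFO — newest first]: 88 @ $4.55 = $400.40
Total COGS = $1,734.20 + $436.60 + $400.40 = $2,571.20
Ending inventory: 72 @ $2.80 + 214 @ $4.55 = $1,175.30
Check: goods available $3,746.50 = COGS $2,571.20 + ending $1,175.30

COGS = $2,571.20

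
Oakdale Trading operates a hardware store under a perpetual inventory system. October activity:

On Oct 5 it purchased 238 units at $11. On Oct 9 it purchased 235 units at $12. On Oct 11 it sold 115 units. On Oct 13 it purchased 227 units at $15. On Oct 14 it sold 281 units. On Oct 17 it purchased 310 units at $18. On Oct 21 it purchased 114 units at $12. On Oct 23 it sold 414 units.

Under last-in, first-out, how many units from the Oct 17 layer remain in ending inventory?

10

Oct 11, 115 sold [LIFO — newest first]: 115 @ $12 = $1,380
Oct 14, 281 sold [LIFO — newest first]: 227 @ $15 + 54 @ $12 = $4,053
Oct 23, 414 sold [LIFO — newest first]: 114 @ $12 + 300 @ $18 = $6,768
Total COGS = $1,380 + $4,053 + $6,768 = $12,201
Ending inventory: 238 @ $11 + 66 @ $12 + 10 @ $18 = $3,590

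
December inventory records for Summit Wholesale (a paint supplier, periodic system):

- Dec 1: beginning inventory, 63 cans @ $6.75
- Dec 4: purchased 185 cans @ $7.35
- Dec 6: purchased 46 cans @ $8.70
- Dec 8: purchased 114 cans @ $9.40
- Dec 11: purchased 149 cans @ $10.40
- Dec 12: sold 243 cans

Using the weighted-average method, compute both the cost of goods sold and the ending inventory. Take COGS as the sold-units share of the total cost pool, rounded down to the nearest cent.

Dec 12, sell 243: 243/557 × $4,806.40 → $2,096.86
Ending inventory (cost pool remaining) = $2,709.54

COGS = $2,096.86; ending inventory = $2,709.54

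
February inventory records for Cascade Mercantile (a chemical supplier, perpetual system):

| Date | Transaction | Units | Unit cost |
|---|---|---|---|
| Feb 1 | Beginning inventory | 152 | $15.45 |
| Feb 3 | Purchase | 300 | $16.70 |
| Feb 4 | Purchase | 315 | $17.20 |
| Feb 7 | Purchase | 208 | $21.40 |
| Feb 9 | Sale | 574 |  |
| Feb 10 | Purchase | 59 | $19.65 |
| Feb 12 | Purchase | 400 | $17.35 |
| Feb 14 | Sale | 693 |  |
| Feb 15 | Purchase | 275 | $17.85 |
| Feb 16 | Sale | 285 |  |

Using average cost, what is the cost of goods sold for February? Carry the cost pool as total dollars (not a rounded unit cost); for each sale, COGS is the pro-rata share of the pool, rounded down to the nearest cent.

COGS = $27,444.71

After Feb 1: 152 on hand, pool $2,348.40 (≈ $15.4500 each)
After Feb 3: 452 on hand, pool $7,358.40 (≈ $16.2796 each)
After Feb 4: 767 on hand, pool $12,776.40 (≈ $16.6576 each)
After Feb 7: 975 on hand, pool $17,227.60 (≈ $17.6693 each)
Feb 9, sell 574: 574/975 × $17,227.60 → $10,142.19
After Feb 10: 460 on hand, pool $8,244.76 (≈ $17.9234 each)
After Feb 12: 860 on hand, pool $15,184.76 (≈ $17.6567 each)
Feb 14, sell 693: 693/860 × $15,184.76 → $12,236.09
After Feb 15: 442 on hand, pool $7,857.42 (≈ $17.7770 each)
Feb 16, sell 285: 285/442 × $7,857.42 → $5,066.43
Total COGS = $10,142.19 + $12,236.09 + $5,066.43 = $27,444.71
Ending inventory (cost pool remaining) = $2,790.99
Check: goods available $30,235.70 = COGS $27,444.71 + ending $2,790.99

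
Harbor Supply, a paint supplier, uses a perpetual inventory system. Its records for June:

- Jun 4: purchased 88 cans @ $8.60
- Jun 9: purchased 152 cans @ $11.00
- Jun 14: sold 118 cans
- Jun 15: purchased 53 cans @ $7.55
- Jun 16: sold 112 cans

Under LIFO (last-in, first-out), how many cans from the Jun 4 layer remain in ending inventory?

63

Jun 14, 118 sold [LIFO — newest first]: 118 @ $11.00 = $1,298.00
Jun 16, 112 sold [LIFO — newest first]: 53 @ $7.55 + 34 @ $11.00 + 25 @ $8.60 = $989.15
Total COGS = $1,298.00 + $989.15 = $2,287.15
Ending inventory: 63 @ $8.60 = $541.80
Check: goods available $2,828.95 = COGS $2,287.15 + ending $541.80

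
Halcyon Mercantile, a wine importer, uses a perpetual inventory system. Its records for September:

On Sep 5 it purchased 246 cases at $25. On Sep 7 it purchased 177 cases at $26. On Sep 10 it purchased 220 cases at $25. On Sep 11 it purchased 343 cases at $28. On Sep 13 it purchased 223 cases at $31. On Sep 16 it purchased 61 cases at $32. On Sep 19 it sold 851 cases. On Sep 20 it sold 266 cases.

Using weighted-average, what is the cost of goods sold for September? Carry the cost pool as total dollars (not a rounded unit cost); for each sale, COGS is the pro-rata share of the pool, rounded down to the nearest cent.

After Sep 5: 246 on hand, pool $6,150.00 (≈ $25.0000 each)
After Sep 7: 423 on hand, pool $10,752.00 (≈ $25.4184 each)
After Sep 10: 643 on hand, pool $16,252.00 (≈ $25.2753 each)
After Sep 11: 986 on hand, pool $25,856.00 (≈ $26.2231 each)
After Sep 13: 1209 on hand, pool $32,769.00 (≈ $27.1042 each)
After Sep 16: 1270 on hand, pool $34,721.00 (≈ $27.3394 each)
Sep 19, sell 851: 851/1270 × $34,721.00 → $23,265.80
Sep 20, sell 266: 266/419 × $11,455.20 → $7,272.27
Total COGS = $23,265.80 + $7,272.27 = $30,538.07
Ending inventory (cost pool remaining) = $4,182.93
Check: goods available $34,721.00 = COGS $30,538.07 + ending $4,182.93

COGS = $30,538.07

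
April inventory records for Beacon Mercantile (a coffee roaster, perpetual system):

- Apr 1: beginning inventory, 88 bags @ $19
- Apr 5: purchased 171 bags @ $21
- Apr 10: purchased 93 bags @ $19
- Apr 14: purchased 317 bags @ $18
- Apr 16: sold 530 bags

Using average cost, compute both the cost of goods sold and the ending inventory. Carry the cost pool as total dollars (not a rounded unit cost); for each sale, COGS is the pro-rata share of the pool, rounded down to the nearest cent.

After Apr 1: 88 on hand, pool $1,672.00 (≈ $19.0000 each)
After Apr 5: 259 on hand, pool $5,263.00 (≈ $20.3205 each)
After Apr 10: 352 on hand, pool $7,030.00 (≈ $19.9716 each)
After Apr 14: 669 on hand, pool $12,736.00 (≈ $19.0374 each)
Apr 16, sell 530: 530/669 × $12,736.00 → $10,089.80
Ending inventory (cost pool remaining) = $2,646.20

COGS = $10,089.80; ending inventory = $2,646.20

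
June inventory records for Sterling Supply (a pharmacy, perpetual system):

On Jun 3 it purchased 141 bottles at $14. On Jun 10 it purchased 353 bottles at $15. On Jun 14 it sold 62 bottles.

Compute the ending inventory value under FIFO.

Jun 14, 62 sold [FIFO — oldest first]: 62 @ $14 = $868
Ending inventory: 79 @ $14 + 353 @ $15 = $6,401
Check: goods available $7,269 = COGS $868 + ending $6,401

Ending inventory = $6,401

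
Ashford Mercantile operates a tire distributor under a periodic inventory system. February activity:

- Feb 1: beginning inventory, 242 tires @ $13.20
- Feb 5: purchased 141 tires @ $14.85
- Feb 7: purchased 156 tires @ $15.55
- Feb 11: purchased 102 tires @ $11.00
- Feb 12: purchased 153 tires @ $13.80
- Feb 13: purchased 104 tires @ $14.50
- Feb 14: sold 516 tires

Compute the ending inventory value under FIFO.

Ending inventory = $5,099.05

Feb 14, 516 sold [FIFO — oldest first]: 242 @ $13.20 + 141 @ $14.85 + 133 @ $15.55 = $7,356.40
Ending inventory: 23 @ $15.55 + 102 @ $11.00 + 153 @ $13.80 + 104 @ $14.50 = $5,099.05
Check: goods available $12,455.45 = COGS $7,356.40 + ending $5,099.05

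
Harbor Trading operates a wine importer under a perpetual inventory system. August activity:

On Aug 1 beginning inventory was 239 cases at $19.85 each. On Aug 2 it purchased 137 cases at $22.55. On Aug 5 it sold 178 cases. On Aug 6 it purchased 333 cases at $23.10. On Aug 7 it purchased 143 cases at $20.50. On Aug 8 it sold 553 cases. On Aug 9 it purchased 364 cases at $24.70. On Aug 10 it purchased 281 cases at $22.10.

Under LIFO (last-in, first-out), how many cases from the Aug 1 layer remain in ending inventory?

121

Aug 5, 178 sold [LIFO — newest first]: 137 @ $22.55 + 41 @ $19.85 = $3,903.20
Aug 8, 553 sold [LIFO — newest first]: 143 @ $20.50 + 333 @ $23.10 + 77 @ $19.85 = $12,152.25
Total COGS = $3,903.20 + $12,152.25 = $16,055.45
Ending inventory: 121 @ $19.85 + 364 @ $24.70 + 281 @ $22.10 = $17,602.75
Check: goods available $33,658.20 = COGS $16,055.45 + ending $17,602.75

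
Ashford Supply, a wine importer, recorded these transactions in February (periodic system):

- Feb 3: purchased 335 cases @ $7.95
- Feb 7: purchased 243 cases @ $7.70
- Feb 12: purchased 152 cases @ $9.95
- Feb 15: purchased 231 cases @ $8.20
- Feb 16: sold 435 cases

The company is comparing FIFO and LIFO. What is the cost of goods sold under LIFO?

COGS = $3,807.00

FIFO COGS: 335 @ $7.95 + 100 @ $7.70 = $3,433.25
LIFO COGS: 231 @ $8.20 + 152 @ $9.95 + 52 @ $7.70 = $3,807.00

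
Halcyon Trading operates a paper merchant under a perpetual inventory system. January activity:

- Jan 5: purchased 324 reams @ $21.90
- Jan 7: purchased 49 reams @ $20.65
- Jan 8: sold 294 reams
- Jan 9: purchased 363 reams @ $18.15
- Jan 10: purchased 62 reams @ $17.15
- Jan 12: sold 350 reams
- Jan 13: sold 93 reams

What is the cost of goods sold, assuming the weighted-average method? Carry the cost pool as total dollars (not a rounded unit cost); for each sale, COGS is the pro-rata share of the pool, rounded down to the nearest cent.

COGS = $14,625.26

After Jan 5: 324 on hand, pool $7,095.60 (≈ $21.9000 each)
After Jan 7: 373 on hand, pool $8,107.45 (≈ $21.7358 each)
Jan 8, sell 294: 294/373 × $8,107.45 → $6,390.32
After Jan 9: 442 on hand, pool $8,305.58 (≈ $18.7909 each)
After Jan 10: 504 on hand, pool $9,368.88 (≈ $18.5890 each)
Jan 12, sell 350: 350/504 × $9,368.88 → $6,506.16
Jan 13, sell 93: 93/154 × $2,862.72 → $1,728.78
Total COGS = $6,390.32 + $6,506.16 + $1,728.78 = $14,625.26
Ending inventory (cost pool remaining) = $1,133.94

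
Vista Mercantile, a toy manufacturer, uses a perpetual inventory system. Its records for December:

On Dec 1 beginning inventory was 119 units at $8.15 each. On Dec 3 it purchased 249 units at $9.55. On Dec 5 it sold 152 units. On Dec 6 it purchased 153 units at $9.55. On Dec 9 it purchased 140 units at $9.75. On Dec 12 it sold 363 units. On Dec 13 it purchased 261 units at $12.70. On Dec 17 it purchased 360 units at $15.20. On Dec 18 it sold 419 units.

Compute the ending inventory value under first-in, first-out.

Ending inventory = $5,289.60

Dec 5, 152 sold [FIFO — oldest first]: 119 @ $8.15 + 33 @ $9.55 = $1,285.00
Dec 12, 363 sold [FIFO — oldest first]: 216 @ $9.55 + 147 @ $9.55 = $3,466.65
Dec 18, 419 sold [FIFO — oldest first]: 6 @ $9.55 + 140 @ $9.75 + 261 @ $12.70 + 12 @ $15.20 = $4,919.40
Total COGS = $1,285.00 + $3,466.65 + $4,919.40 = $9,671.05
Ending inventory: 348 @ $15.20 = $5,289.60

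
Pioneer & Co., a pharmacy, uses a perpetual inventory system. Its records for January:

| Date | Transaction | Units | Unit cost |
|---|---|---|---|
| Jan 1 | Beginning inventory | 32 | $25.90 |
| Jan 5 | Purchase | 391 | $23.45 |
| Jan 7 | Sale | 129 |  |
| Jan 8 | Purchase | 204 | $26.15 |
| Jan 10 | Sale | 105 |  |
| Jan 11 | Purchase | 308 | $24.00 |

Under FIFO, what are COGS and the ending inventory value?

Jan 7, 129 sold [FIFO — oldest first]: 32 @ $25.90 + 97 @ $23.45 = $3,103.45
Jan 10, 105 sold [FIFO — oldest first]: 105 @ $23.45 = $2,462.25
Total COGS = $3,103.45 + $2,462.25 = $5,565.70
Ending inventory: 189 @ $23.45 + 204 @ $26.15 + 308 @ $24.00 = $17,158.65
Check: goods available $22,724.35 = COGS $5,565.70 + ending $17,158.65

COGS = $5,565.70; ending inventory = $17,158.65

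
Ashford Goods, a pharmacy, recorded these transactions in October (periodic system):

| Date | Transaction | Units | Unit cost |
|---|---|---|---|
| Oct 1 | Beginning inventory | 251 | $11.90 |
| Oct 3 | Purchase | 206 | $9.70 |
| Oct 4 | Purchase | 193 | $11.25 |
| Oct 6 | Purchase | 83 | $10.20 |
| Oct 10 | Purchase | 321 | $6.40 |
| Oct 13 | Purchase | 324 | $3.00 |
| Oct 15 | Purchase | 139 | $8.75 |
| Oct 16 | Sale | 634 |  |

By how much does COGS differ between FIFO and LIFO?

$3,693.70

FIFO COGS: 251 @ $11.90 + 206 @ $9.70 + 177 @ $11.25 = $6,976.35
LIFO COGS: 139 @ $8.75 + 324 @ $3.00 + 171 @ $6.40 = $3,282.65
Difference = |$6,976.35 − $3,282.65| = $3,693.70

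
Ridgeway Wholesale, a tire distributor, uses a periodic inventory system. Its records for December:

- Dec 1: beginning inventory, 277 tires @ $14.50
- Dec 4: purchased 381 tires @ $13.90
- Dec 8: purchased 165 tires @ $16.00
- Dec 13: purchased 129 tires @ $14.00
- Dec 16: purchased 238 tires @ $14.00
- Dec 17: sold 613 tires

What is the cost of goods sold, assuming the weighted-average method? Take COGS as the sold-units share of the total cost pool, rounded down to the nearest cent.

COGS = $8,803.71

Dec 17, sell 613: 613/1190 × $17,090.40 → $8,803.71
Ending inventory (cost pool remaining) = $8,286.69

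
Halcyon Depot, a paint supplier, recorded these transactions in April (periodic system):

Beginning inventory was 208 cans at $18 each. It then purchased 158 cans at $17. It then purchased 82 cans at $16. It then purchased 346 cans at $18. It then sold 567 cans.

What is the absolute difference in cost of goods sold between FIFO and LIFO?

$19

FIFO COGS: 208 @ $18 + 158 @ $17 + 82 @ $16 + 119 @ $18 = $9,884
LIFO COGS: 346 @ $18 + 82 @ $16 + 139 @ $17 = $9,903
Difference = |$9,884 − $9,903| = $19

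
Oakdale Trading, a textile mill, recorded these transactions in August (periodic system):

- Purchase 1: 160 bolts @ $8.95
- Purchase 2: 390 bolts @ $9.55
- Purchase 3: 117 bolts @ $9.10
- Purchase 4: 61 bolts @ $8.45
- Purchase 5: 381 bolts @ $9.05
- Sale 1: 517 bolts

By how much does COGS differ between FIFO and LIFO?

$195.35

FIFO COGS: 160 @ $8.95 + 357 @ $9.55 = $4,841.35
LIFO COGS: 381 @ $9.05 + 61 @ $8.45 + 75 @ $9.10 = $4,646.00
Difference = |$4,841.35 − $4,646.00| = $195.35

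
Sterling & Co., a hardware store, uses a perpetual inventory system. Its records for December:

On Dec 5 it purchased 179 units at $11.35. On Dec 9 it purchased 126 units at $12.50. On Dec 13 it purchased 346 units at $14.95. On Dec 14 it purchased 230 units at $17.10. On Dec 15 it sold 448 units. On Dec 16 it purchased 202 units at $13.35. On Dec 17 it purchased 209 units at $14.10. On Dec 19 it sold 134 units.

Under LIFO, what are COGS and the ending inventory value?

COGS = $9,081.50; ending inventory = $9,274.45

Dec 15, 448 sold [LIFO — newest first]: 230 @ $17.10 + 218 @ $14.95 = $7,192.10
Dec 19, 134 sold [LIFO — newest first]: 134 @ $14.10 = $1,889.40
Total COGS = $7,192.10 + $1,889.40 = $9,081.50
Ending inventory: 179 @ $11.35 + 126 @ $12.50 + 128 @ $14.95 + 202 @ $13.35 + 75 @ $14.10 = $9,274.45
Check: goods available $18,355.95 = COGS $9,081.50 + ending $9,274.45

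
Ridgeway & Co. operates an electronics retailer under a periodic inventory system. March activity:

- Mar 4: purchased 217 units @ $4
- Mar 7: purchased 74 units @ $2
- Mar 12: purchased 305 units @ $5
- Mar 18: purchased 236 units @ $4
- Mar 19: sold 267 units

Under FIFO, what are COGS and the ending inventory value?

Mar 19, 267 sold [FIFO — oldest first]: 217 @ $4 + 50 @ $2 = $968
Ending inventory: 24 @ $2 + 305 @ $5 + 236 @ $4 = $2,517
Check: goods available $3,485 = COGS $968 + ending $2,517

COGS = $968; ending inventory = $2,517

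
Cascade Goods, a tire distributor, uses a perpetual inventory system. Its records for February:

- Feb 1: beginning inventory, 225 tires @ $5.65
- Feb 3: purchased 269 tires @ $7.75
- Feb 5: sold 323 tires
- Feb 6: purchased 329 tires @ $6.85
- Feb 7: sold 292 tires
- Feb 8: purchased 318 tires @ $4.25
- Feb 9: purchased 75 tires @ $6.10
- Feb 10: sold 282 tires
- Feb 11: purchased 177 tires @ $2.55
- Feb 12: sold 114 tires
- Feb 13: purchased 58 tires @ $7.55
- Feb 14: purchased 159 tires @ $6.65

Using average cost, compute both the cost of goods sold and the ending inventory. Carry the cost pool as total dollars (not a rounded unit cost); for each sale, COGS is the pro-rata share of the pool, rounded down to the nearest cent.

COGS = $6,202.08; ending inventory = $3,163.17

After Feb 1: 225 on hand, pool $1,271.25 (≈ $5.6500 each)
After Feb 3: 494 on hand, pool $3,356.00 (≈ $6.7935 each)
Feb 5, sell 323: 323/494 × $3,356.00 → $2,194.30
After Feb 6: 500 on hand, pool $3,415.35 (≈ $6.8307 each)
Feb 7, sell 292: 292/500 × $3,415.35 → $1,994.56
After Feb 8: 526 on hand, pool $2,772.29 (≈ $5.2705 each)
After Feb 9: 601 on hand, pool $3,229.79 (≈ $5.3740 each)
Feb 10, sell 282: 282/601 × $3,229.79 → $1,515.47
After Feb 11: 496 on hand, pool $2,165.67 (≈ $4.3663 each)
Feb 12, sell 114: 114/496 × $2,165.67 → $497.75
After Feb 13: 440 on hand, pool $2,105.82 (≈ $4.7860 each)
After Feb 14: 599 on hand, pool $3,163.17 (≈ $5.2808 each)
Total COGS = $2,194.30 + $1,994.56 + $1,515.47 + $497.75 = $6,202.08
Ending inventory (cost pool remaining) = $3,163.17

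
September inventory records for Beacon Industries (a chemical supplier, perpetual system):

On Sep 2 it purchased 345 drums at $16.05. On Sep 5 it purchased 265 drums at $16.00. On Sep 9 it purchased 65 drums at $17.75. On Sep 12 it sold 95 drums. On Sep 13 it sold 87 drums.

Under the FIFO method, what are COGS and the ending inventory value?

COGS = $2,921.10; ending inventory = $8,009.90

Sep 12, 95 sold [FIFO — oldest first]: 95 @ $16.05 = $1,524.75
Sep 13, 87 sold [FIFO — oldest first]: 87 @ $16.05 = $1,396.35
Total COGS = $1,524.75 + $1,396.35 = $2,921.10
Ending inventory: 163 @ $16.05 + 265 @ $16.00 + 65 @ $17.75 = $8,009.90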